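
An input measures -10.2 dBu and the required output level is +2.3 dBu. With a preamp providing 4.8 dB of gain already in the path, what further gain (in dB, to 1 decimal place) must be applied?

The required make-up gain is the shortfall in the dB sum.
G = +2.3 − (-10.2) − 4.8 = 7.7 dB.

7.7 dB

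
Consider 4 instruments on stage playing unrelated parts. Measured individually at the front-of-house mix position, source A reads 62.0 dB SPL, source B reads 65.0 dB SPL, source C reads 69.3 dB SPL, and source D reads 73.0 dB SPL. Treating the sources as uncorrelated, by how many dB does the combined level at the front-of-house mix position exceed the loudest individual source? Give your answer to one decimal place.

Add the sources as powers (linear), then convert back to dB:
L_total = 10·log₁₀(10^(62.0/10) + 10^(65.0/10) + 10^(69.3/10) + 10^(73.0/10)) = 75.21 dB SPL.
Excess over the loudest (73.0 dB): 75.21 − 73.0 = 2.2 dB.

2.2 dB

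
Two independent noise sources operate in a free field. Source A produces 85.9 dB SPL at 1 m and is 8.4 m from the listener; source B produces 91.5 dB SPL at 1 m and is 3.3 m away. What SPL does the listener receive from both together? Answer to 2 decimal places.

At the listener: L_A = 85.9 − 20·log₁₀(8.4) = 67.414 dB; L_B = 91.5 − 20·log₁₀(3.3) = 81.130 dB.
Combined: 10·log₁₀(10^(67.414/10)+10^(81.130/10)) = 81.31 dB SPL.

81.31 dB SPL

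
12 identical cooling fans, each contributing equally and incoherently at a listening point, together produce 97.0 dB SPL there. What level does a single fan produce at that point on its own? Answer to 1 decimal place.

12 equal incoherent sources add 10·log₁₀(12) = 10.79 dB over one source.
L_one = 97.0 − 10.79 = 86.2 dB SPL.

86.2 dB SPL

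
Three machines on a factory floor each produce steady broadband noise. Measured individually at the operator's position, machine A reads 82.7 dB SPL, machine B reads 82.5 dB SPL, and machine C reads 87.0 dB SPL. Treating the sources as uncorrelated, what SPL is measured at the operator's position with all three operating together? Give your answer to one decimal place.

Uncorrelated sources add in intensity (power), not in dB.
L_total = 10·log₁₀(10^(82.7/10) + 10^(82.5/10) + 10^(87.0/10)) = 10·log₁₀(865200000) = 89.4 dB SPL.

89.4 dB SPL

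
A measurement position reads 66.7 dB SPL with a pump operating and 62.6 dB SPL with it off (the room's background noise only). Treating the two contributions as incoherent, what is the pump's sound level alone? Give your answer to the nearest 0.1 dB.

Subtract intensities: L_src = 10·log₁₀(10^(L_total/10) − 10^(L_bg/10)).
L_src = 10·log₁₀(10^(66.7/10) − 10^(62.6/10)) = 10·log₁₀(2858000) = 64.6 dB SPL.

64.6 dB SPL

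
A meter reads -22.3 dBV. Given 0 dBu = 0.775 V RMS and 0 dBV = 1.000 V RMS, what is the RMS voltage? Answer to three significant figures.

V = 1.000 V × 10^(-22.3/20).
= 1.000 × 0.07674 = 0.0767 V.

0.0767 V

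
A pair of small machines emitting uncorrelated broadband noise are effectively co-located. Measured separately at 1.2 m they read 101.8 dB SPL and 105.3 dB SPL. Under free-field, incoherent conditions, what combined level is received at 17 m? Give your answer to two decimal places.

83.88 dB SPL

Combined at 1.2 m: 10·log₁₀(10^(101.8/10)+10^(105.3/10)) = 106.904 dB SPL.
Then apply −20·log₁₀(17/1.2) = -23.025 dB → 83.88 dB SPL.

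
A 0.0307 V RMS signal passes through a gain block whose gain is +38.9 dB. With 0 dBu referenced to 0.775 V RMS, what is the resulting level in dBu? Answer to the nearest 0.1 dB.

Input level: 20·log₁₀(0.0307/0.775) = -28.04 dBu.
Output: -28.04 + 38.9 = +10.9 dBu.

+10.9 dBu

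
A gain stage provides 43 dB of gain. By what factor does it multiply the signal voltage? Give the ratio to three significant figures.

141

Voltage ratio = 10^(dB/20).
10^(43/20) = 10^(2.150) = 141.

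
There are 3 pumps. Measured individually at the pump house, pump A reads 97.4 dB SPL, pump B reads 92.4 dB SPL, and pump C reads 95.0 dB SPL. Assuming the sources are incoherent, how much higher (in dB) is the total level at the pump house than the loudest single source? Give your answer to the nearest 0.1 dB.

2.8 dB

Add the sources as powers (linear), then convert back to dB:
L_total = 10·log₁₀(10^(97.4/10) + 10^(92.4/10) + 10^(95.0/10)) = 100.17 dB SPL.
Excess over the loudest (97.4 dB): 100.17 − 97.4 = 2.8 dB.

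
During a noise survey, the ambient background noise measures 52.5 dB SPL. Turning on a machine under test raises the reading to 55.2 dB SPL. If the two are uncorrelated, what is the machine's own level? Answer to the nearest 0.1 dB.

Remove the background by subtracting linear intensities:
L_src = 10·log₁₀(10^(55.2/10) − 10^(52.5/10)) = 10·log₁₀(153300) = 51.9 dB SPL.

51.9 dB SPL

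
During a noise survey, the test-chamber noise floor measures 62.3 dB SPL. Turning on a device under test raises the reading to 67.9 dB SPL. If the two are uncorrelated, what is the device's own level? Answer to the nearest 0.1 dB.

66.5 dB SPL

Subtract intensities: L_src = 10·log₁₀(10^(L_total/10) − 10^(L_bg/10)).
L_src = 10·log₁₀(10^(67.9/10) − 10^(62.3/10)) = 10·log₁₀(4468000) = 66.5 dB SPL.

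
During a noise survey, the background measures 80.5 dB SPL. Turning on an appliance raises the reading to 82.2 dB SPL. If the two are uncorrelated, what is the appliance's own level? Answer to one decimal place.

77.3 dB SPL

Subtract intensities: L_src = 10·log₁₀(10^(L_total/10) − 10^(L_bg/10)).
L_src = 10·log₁₀(10^(82.2/10) − 10^(80.5/10)) = 10·log₁₀(53760000) = 77.3 dB SPL.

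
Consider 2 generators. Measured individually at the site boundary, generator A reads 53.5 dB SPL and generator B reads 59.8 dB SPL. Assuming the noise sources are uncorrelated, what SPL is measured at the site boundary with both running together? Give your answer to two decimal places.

60.71 dB SPL

Add the sources as powers (linear), then convert back to dB:
L_total = 10·log₁₀(10^(53.5/10) + 10^(59.8/10)) = 10·log₁₀(1179000) = 60.71 dB SPL.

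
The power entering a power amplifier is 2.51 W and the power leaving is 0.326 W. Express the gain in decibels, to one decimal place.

Power is a power quantity, so gain = 10·log₁₀(P_out/P_in).
10·log₁₀(0.326/2.51) = 10·log₁₀(0.1299) = -8.9 dB.

-8.9 dB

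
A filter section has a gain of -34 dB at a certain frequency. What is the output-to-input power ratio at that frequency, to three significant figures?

0.000398

Power ratio = 10^(dB/10).
10^(-34/10) = 10^(-3.400) = 0.000398.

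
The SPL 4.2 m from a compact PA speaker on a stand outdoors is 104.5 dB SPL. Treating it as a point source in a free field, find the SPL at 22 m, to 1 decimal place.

Free-field point source: level drops by 20·log₁₀ of the distance ratio.
ΔL = −20·log₁₀(22/4.2) = -14.38 dB, so L₂ = 104.5 + (-14.38) = 90.1 dB SPL.

90.1 dB SPL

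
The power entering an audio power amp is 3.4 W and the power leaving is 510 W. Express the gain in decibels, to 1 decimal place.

For a power ratio, dB = 10·log₁₀(P₂/P₁).
10·log₁₀(510/3.4) = 10·log₁₀(150.0) = 21.8 dB.

21.8 dB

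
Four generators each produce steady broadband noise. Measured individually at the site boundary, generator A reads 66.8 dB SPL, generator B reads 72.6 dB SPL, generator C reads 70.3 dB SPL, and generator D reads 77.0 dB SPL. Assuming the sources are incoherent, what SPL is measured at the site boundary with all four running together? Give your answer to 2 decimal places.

79.23 dB SPL

Add the sources as powers (linear), then convert back to dB:
L_total = 10·log₁₀(10^(66.8/10) + 10^(72.6/10) + 10^(70.3/10) + 10^(77.0/10)) = 10·log₁₀(83820000) = 79.23 dB SPL.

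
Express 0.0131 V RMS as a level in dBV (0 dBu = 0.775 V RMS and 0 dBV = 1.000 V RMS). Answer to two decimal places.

-37.65 dBV

dBV = 20·log₁₀(V / 1.000 V).
20·log₁₀(0.0131/1.000) = -37.65 dBV.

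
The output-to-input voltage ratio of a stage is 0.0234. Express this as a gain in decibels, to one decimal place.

-32.6 dB

For a voltage ratio, dB = 20·log₁₀(V₂/V₁).
20·log₁₀(0.0234) = -32.6 dB.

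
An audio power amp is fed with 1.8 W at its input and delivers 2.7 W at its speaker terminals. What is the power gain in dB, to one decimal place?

1.8 dB

Power ratio → dB uses the 10·log₁₀ form:
10·log₁₀(2.7/1.8) = 10·log₁₀(1.500) = 1.8 dB.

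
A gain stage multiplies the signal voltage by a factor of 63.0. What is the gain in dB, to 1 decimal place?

36.0 dB

Voltage ratio → dB uses the 20·log₁₀ form:
20·log₁₀(63.0) = 36.0 dB.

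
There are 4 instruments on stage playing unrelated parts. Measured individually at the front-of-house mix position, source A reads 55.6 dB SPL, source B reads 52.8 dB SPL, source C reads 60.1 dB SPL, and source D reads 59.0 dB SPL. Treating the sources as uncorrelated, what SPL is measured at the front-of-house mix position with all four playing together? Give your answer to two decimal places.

Incoherent sources sum as intensities:
L_total = 10·log₁₀(10^(55.6/10) + 10^(52.8/10) + 10^(60.1/10) + 10^(59.0/10)) = 10·log₁₀(2371000) = 63.75 dB SPL.

63.75 dB SPL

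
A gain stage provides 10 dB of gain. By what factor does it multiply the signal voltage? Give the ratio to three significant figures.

3.16

Voltage ratio = 10^(dB/20).
10^(10/20) = 10^(0.5000) = 3.16.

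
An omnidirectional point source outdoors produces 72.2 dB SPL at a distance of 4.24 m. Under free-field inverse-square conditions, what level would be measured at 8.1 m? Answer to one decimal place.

66.6 dB SPL

Free-field point source: level drops by 20·log₁₀ of the distance ratio.
ΔL = −20·log₁₀(8.1/4.24) = -5.62 dB, so L₂ = 72.2 + (-5.62) = 66.6 dB SPL.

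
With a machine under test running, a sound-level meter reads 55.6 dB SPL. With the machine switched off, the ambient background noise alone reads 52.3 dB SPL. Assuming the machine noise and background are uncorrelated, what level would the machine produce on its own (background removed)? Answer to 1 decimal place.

52.9 dB SPL

Remove the background by subtracting linear intensities:
L_src = 10·log₁₀(10^(55.6/10) − 10^(52.3/10)) = 10·log₁₀(193300) = 52.9 dB SPL.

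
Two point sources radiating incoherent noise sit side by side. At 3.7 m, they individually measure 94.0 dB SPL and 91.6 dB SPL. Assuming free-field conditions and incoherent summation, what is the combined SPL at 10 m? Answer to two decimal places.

Combined at 3.7 m: 10·log₁₀(10^(94.0/10)+10^(91.6/10)) = 95.974 dB SPL.
Then apply −20·log₁₀(10/3.7) = -8.636 dB → 87.34 dB SPL.

87.34 dB SPL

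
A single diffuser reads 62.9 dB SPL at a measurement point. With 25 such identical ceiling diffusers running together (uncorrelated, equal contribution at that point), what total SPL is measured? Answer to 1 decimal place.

76.9 dB SPL

25 equal incoherent sources raise the level by 10·log₁₀(25) = 13.98 dB.
L_total = 62.9 + 13.98 = 76.9 dB SPL.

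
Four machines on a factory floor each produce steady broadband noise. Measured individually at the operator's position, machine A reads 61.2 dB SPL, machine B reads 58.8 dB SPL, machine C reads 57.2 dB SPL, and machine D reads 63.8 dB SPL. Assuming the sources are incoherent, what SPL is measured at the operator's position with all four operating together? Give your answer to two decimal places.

66.99 dB SPL

Uncorrelated sources add in intensity (power), not in dB.
L_total = 10·log₁₀(10^(61.2/10) + 10^(58.8/10) + 10^(57.2/10) + 10^(63.8/10)) = 10·log₁₀(5000000) = 66.99 dB SPL.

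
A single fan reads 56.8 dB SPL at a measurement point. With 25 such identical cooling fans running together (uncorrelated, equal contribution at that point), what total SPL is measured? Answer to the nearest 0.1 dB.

25 equal incoherent sources raise the level by 10·log₁₀(25) = 13.98 dB.
L_total = 56.8 + 13.98 = 70.8 dB SPL.

70.8 dB SPL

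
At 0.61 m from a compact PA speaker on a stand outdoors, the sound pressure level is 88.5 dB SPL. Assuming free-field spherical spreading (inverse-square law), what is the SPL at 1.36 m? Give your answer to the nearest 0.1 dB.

81.5 dB SPL

Inverse-square spreading gives ΔL = −20·log₁₀(d₂/d₁).
ΔL = −20·log₁₀(1.36/0.61) = -6.96 dB, so L₂ = 88.5 + (-6.96) = 81.5 dB SPL.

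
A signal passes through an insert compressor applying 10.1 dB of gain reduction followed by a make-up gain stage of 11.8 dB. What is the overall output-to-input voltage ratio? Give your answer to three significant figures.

Net gain = (−10.1) + 11.8 = 1.7 dB.
Voltage ratio = 10^(1.7/20) = 1.22.

1.22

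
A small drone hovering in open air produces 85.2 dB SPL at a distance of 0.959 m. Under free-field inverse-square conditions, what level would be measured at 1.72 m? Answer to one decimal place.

80.1 dB SPL

Free-field point source: level drops by 20·log₁₀ of the distance ratio.
ΔL = −20·log₁₀(1.72/0.959) = -5.07 dB, so L₂ = 85.2 + (-5.07) = 80.1 dB SPL.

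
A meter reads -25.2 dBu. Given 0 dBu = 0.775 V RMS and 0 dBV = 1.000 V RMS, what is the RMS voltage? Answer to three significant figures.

V = 0.775 V × 10^(-25.2/20).
= 0.775 × 0.05495 = 0.0426 V.

0.0426 V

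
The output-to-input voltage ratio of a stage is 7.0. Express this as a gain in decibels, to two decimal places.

16.90 dB

Voltage ratio → dB uses the 20·log₁₀ form:
20·log₁₀(7.0) = 16.90 dB.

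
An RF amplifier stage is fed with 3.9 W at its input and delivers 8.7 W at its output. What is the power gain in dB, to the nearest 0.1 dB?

3.5 dB

Power ratio → dB uses the 10·log₁₀ form:
10·log₁₀(8.7/3.9) = 10·log₁₀(2.231) = 3.5 dB.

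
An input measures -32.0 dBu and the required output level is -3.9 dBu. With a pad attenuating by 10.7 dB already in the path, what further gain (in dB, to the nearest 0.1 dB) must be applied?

The required make-up gain is the shortfall in the dB sum.
G = -3.9 − (-32.0) + 10.7 = 38.8 dB.

38.8 dB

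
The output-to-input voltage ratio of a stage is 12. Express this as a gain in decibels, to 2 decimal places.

21.58 dB

Voltage ratio → dB uses the 20·log₁₀ form:
20·log₁₀(12) = 21.58 dB.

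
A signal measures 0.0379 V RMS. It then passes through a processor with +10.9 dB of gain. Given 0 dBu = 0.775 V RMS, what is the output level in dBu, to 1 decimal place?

-15.3 dBu

Input level: 20·log₁₀(0.0379/0.775) = -26.21 dBu.
Output: -26.21 + 10.9 = -15.3 dBu.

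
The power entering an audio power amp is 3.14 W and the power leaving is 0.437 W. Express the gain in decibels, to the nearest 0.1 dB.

-8.6 dB

Power is a power quantity, so gain = 10·log₁₀(P_out/P_in).
10·log₁₀(0.437/3.14) = 10·log₁₀(0.1392) = -8.6 dB.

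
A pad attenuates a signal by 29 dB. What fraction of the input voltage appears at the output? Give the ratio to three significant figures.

0.0355

Voltage ratio = 10^(dB/20).
10^(-29/20) = 10^(-1.450) = 0.0355.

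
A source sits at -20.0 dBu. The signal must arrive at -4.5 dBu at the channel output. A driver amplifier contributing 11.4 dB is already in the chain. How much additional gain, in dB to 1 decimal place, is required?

4.1 dB

The required make-up gain is the shortfall in the dB sum.
G = -4.5 − (-20.0) − 11.4 = 4.1 dB.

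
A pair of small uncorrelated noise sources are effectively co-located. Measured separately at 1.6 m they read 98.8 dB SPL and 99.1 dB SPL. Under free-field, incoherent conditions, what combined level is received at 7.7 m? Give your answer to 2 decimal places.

88.32 dB SPL

Combined at 1.6 m: 10·log₁₀(10^(98.8/10)+10^(99.1/10)) = 101.963 dB SPL.
Then apply −20·log₁₀(7.7/1.6) = -13.647 dB → 88.32 dB SPL.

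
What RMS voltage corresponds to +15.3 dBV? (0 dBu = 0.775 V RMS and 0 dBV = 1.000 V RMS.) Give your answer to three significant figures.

V = 1.000 V × 10^(+15.3/20).
= 1.000 × 5.821 = 5.82 V.

5.82 V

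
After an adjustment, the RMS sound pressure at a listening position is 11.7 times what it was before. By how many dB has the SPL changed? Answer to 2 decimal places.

SPL change from a pressure ratio uses the 20·log₁₀ form:
20·log₁₀(11.7) = 21.36 dB.

21.36 dB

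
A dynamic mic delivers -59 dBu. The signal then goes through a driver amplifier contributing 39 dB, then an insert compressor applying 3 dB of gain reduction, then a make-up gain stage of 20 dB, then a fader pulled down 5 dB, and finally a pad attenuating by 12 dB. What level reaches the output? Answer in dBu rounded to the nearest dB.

-20 dBu

Gain stages sum in dB:
-59 + 39 − 3 + 20 − 5 − 12 = -20 dBu.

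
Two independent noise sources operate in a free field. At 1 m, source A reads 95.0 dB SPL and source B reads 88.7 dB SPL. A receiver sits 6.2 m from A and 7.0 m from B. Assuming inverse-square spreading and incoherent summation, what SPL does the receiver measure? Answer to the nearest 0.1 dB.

At the listener: L_A = 95.0 − 20·log₁₀(6.2) = 79.15 dB; L_B = 88.7 − 20·log₁₀(7.0) = 71.80 dB.
Combined: 10·log₁₀(10^(79.15/10)+10^(71.80/10)) = 79.9 dB SPL.

79.9 dB SPL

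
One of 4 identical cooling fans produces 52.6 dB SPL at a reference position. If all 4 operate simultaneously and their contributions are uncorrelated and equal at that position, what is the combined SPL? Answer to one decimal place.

58.6 dB SPL

4 equal incoherent sources raise the level by 10·log₁₀(4) = 6.02 dB.
L_total = 52.6 + 6.02 = 58.6 dB SPL.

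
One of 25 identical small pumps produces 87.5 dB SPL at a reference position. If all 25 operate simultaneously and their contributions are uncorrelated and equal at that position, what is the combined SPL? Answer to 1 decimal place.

25 equal incoherent sources raise the level by 10·log₁₀(25) = 13.98 dB.
L_total = 87.5 + 13.98 = 101.5 dB SPL.

101.5 dB SPL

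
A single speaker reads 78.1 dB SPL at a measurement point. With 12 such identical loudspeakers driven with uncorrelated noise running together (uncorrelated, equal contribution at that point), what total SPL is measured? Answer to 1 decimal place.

12 equal incoherent sources raise the level by 10·log₁₀(12) = 10.79 dB.
L_total = 78.1 + 10.79 = 88.9 dB SPL.

88.9 dB SPL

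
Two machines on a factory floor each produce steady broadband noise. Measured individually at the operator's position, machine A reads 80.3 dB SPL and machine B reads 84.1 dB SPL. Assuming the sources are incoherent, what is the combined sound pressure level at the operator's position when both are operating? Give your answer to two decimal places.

85.61 dB SPL

Incoherent sources sum as intensities:
L_total = 10·log₁₀(10^(80.3/10) + 10^(84.1/10)) = 10·log₁₀(364200000) = 85.61 dB SPL.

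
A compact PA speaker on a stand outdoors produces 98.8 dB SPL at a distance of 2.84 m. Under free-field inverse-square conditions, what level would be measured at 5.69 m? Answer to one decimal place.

92.8 dB SPL

For a point source in a free field, ΔL = −20·log₁₀(d₂/d₁).
ΔL = −20·log₁₀(5.69/2.84) = -6.04 dB, so L₂ = 98.8 + (-6.04) = 92.8 dB SPL.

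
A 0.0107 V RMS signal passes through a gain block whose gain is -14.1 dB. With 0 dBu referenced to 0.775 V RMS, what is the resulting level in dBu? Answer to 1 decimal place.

-51.3 dBu

Input level: 20·log₁₀(0.0107/0.775) = -37.20 dBu.
Output: -37.20 − 14.1 = -51.3 dBu.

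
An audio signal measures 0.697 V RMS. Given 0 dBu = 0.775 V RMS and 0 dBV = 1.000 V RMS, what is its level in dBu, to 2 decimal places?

dBu = 20·log₁₀(V / 0.775 V).
20·log₁₀(0.697/0.775) = -0.92 dBu.

-0.92 dBu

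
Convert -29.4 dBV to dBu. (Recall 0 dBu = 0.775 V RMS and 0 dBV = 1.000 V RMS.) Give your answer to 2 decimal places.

The offset between the scales is 20·log₁₀(0.775/1.000) = −2.214 dB.
So dBu = -29.4 + 2.214 = -27.19 dBu.

-27.19 dBu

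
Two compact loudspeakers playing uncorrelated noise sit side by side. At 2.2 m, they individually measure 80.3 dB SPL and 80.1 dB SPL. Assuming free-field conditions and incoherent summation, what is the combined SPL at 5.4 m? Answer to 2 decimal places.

75.41 dB SPL

Combined at 2.2 m: 10·log₁₀(10^(80.3/10)+10^(80.1/10)) = 83.211 dB SPL.
Then apply −20·log₁₀(5.4/2.2) = -7.799 dB → 75.41 dB SPL.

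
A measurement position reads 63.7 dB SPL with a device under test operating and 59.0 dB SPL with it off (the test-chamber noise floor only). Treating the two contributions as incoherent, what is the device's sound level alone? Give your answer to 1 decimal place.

61.9 dB SPL

Background correction is a power subtraction:
L_src = 10·log₁₀(10^(63.7/10) − 10^(59.0/10)) = 10·log₁₀(1550000) = 61.9 dB SPL.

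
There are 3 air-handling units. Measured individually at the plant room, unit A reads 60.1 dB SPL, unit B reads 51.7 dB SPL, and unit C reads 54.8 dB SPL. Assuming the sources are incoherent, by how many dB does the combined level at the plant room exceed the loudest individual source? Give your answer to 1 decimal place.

1.6 dB

Uncorrelated sources add in intensity (power), not in dB.
L_total = 10·log₁₀(10^(60.1/10) + 10^(51.7/10) + 10^(54.8/10)) = 61.68 dB SPL.
Excess over the loudest (60.1 dB): 61.68 − 60.1 = 1.6 dB.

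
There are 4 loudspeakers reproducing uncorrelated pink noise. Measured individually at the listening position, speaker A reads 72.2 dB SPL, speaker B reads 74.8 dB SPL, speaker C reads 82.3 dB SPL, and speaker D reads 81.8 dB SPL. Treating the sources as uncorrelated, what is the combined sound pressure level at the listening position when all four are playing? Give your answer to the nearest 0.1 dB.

Incoherent sources sum as intensities:
L_total = 10·log₁₀(10^(72.2/10) + 10^(74.8/10) + 10^(82.3/10) + 10^(81.8/10)) = 10·log₁₀(368000000) = 85.7 dB SPL.

85.7 dB SPL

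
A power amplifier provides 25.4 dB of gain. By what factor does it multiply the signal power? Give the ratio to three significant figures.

Power ratio = 10^(dB/10).
10^(25.4/10) = 10^(2.540) = 347.

347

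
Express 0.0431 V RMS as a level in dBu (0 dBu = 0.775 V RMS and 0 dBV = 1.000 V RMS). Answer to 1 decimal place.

dBu = 20·log₁₀(V / 0.775 V).
20·log₁₀(0.0431/0.775) = -25.1 dBu.

-25.1 dBu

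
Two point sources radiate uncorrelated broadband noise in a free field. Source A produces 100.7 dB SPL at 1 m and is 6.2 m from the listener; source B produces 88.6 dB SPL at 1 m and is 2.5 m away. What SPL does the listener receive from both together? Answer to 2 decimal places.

86.25 dB SPL

At the listener: L_A = 100.7 − 20·log₁₀(6.2) = 84.852 dB; L_B = 88.6 − 20·log₁₀(2.5) = 80.641 dB.
Combined: 10·log₁₀(10^(84.852/10)+10^(80.641/10)) = 86.25 dB SPL.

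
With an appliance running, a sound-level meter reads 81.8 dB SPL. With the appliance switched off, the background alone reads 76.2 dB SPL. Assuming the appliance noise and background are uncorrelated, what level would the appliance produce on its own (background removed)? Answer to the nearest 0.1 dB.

Subtract intensities: L_src = 10·log₁₀(10^(L_total/10) − 10^(L_bg/10)).
L_src = 10·log₁₀(10^(81.8/10) − 10^(76.2/10)) = 10·log₁₀(109700000) = 80.4 dB SPL.

80.4 dB SPL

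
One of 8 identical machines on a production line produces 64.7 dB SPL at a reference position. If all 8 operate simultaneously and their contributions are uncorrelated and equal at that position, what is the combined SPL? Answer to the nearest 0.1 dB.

73.7 dB SPL

8 equal incoherent sources raise the level by 10·log₁₀(8) = 9.03 dB.
L_total = 64.7 + 9.03 = 73.7 dB SPL.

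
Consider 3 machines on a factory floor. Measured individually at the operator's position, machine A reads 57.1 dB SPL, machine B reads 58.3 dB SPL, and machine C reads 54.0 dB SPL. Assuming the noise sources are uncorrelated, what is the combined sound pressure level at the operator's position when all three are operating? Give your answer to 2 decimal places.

Uncorrelated sources add in intensity (power), not in dB.
L_total = 10·log₁₀(10^(57.1/10) + 10^(58.3/10) + 10^(54.0/10)) = 10·log₁₀(1440000) = 61.58 dB SPL.

61.58 dB SPL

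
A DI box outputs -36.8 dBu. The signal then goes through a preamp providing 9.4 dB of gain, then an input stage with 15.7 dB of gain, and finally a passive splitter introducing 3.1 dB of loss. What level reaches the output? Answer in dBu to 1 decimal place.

Cascaded gains and losses add directly in dB.
-36.8 + 9.4 + 15.7 − 3.1 = -14.8 dBu.

-14.8 dBu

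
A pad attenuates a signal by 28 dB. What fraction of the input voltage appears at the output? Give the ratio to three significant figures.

Voltage ratio = 10^(dB/20).
10^(-28/20) = 10^(-1.400) = 0.0398.

0.0398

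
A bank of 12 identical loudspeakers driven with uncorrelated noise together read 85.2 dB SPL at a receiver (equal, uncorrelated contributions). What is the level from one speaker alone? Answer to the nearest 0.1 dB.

74.4 dB SPL

12 equal incoherent sources add 10·log₁₀(12) = 10.79 dB over one source.
L_one = 85.2 − 10.79 = 74.4 dB SPL.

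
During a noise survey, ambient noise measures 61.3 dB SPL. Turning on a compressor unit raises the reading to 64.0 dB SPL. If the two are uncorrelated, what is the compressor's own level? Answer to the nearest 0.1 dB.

60.7 dB SPL

Background correction is a power subtraction:
L_src = 10·log₁₀(10^(64.0/10) − 10^(61.3/10)) = 10·log₁₀(1163000) = 60.7 dB SPL.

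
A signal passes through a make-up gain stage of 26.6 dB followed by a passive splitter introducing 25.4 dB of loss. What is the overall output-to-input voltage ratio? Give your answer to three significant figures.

Net gain = 26.6 + (−25.4) = 1.2 dB.
Voltage ratio = 10^(1.2/20) = 1.15.

1.15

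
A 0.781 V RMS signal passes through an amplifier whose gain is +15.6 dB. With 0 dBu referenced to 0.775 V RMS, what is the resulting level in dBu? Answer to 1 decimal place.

Input level: 20·log₁₀(0.781/0.775) = 0.07 dBu.
Output: 0.07 + 15.6 = +15.7 dBu.

+15.7 dBu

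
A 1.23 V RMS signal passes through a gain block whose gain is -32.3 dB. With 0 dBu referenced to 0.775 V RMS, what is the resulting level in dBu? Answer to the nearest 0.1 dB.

Input level: 20·log₁₀(1.23/0.775) = 4.01 dBu.
Output: 4.01 − 32.3 = -28.3 dBu.

-28.3 dBu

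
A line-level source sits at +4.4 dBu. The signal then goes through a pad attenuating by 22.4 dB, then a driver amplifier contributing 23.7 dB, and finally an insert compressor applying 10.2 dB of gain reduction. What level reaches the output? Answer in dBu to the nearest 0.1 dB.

-4.5 dBu

Gain stages sum in dB:
+4.4 − 22.4 + 23.7 − 10.2 = -4.5 dBu.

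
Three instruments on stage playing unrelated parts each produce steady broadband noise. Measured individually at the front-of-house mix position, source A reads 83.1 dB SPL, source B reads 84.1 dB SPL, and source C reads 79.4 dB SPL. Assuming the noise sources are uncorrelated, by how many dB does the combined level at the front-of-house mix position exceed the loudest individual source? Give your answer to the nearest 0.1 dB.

Add the sources as powers (linear), then convert back to dB:
L_total = 10·log₁₀(10^(83.1/10) + 10^(84.1/10) + 10^(79.4/10)) = 87.39 dB SPL.
Excess over the loudest (84.1 dB): 87.39 − 84.1 = 3.3 dB.

3.3 dB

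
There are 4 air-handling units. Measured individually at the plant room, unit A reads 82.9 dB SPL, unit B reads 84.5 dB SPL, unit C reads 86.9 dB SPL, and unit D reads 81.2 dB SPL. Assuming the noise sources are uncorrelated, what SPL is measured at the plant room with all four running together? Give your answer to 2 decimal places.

90.41 dB SPL

Add the sources as powers (linear), then convert back to dB:
L_total = 10·log₁₀(10^(82.9/10) + 10^(84.5/10) + 10^(86.9/10) + 10^(81.2/10)) = 10·log₁₀(1098000000) = 90.41 dB SPL.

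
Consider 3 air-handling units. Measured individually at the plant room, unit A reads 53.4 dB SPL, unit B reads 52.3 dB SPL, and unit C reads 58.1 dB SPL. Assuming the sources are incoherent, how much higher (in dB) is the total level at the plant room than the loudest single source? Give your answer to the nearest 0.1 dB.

2.0 dB

Add the sources as powers (linear), then convert back to dB:
L_total = 10·log₁₀(10^(53.4/10) + 10^(52.3/10) + 10^(58.1/10)) = 60.15 dB SPL.
Excess over the loudest (58.1 dB): 60.15 − 58.1 = 2.0 dB.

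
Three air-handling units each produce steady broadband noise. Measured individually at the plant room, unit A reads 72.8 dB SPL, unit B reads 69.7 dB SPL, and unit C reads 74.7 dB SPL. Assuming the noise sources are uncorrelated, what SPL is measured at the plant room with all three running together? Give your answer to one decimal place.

77.6 dB SPL

Incoherent sources sum as intensities:
L_total = 10·log₁₀(10^(72.8/10) + 10^(69.7/10) + 10^(74.7/10)) = 10·log₁₀(57900000) = 77.6 dB SPL.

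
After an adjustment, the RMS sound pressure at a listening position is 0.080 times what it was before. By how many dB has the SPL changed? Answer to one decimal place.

Sound pressure is an amplitude quantity: ΔL = 20·log₁₀(p₂/p₁).
20·log₁₀(0.080) = -21.9 dB.

-21.9 dB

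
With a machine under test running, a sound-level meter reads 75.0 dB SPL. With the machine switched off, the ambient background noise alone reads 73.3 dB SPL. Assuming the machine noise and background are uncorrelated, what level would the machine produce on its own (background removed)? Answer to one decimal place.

Background correction is a power subtraction:
L_src = 10·log₁₀(10^(75.0/10) − 10^(73.3/10)) = 10·log₁₀(10240000) = 70.1 dB SPL.

70.1 dB SPL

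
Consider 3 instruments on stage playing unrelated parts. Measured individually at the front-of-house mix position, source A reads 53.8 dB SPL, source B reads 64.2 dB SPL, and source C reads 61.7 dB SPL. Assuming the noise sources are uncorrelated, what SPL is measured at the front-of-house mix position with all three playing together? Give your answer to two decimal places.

66.38 dB SPL

Uncorrelated sources add in intensity (power), not in dB.
L_total = 10·log₁₀(10^(53.8/10) + 10^(64.2/10) + 10^(61.7/10)) = 10·log₁₀(4349000) = 66.38 dB SPL.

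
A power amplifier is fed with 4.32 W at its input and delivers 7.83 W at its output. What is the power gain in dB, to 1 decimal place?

For a power ratio, dB = 10·log₁₀(P₂/P₁).
10·log₁₀(7.83/4.32) = 10·log₁₀(1.812) = 2.6 dB.

2.6 dB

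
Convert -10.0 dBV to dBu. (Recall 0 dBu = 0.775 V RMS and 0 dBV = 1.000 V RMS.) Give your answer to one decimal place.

The offset between the scales is 20·log₁₀(0.775/1.000) = −2.214 dB.
So dBu = -10.0 + 2.214 = -7.8 dBu.

-7.8 dBu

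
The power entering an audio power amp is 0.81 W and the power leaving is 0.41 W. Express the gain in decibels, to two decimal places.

Power ratio → dB uses the 10·log₁₀ form:
10·log₁₀(0.41/0.81) = 10·log₁₀(0.5062) = -2.96 dB.

-2.96 dB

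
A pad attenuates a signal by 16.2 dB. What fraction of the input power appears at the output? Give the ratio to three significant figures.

Power ratio = 10^(dB/10).
10^(-16.2/10) = 10^(-1.620) = 0.0240.

0.0240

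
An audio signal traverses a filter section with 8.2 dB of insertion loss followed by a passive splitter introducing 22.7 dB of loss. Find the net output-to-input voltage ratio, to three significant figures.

0.0285

Net gain = (−8.2) + (−22.7) = -30.9 dB.
Voltage ratio = 10^(-30.9/20) = 0.0285.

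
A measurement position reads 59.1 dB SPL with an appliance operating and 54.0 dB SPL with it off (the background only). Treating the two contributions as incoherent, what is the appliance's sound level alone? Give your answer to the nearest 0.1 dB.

57.5 dB SPL

Remove the background by subtracting linear intensities:
L_src = 10·log₁₀(10^(59.1/10) − 10^(54.0/10)) = 10·log₁₀(561600) = 57.5 dB SPL.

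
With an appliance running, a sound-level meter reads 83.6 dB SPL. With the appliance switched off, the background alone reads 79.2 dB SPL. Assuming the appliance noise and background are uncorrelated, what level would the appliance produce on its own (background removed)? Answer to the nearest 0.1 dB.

Subtract intensities: L_src = 10·log₁₀(10^(L_total/10) − 10^(L_bg/10)).
L_src = 10·log₁₀(10^(83.6/10) − 10^(79.2/10)) = 10·log₁₀(145900000) = 81.6 dB SPL.

81.6 dB SPL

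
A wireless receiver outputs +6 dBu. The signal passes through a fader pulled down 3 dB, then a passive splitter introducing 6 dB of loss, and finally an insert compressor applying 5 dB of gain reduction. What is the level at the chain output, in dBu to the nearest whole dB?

In dB, series stages simply add:
+6 − 3 − 6 − 5 = -8 dBu.

-8 dBu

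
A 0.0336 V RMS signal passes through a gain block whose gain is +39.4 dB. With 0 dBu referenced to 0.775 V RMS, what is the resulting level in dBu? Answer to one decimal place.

Input level: 20·log₁₀(0.0336/0.775) = -27.26 dBu.
Output: -27.26 + 39.4 = +12.1 dBu.

+12.1 dBu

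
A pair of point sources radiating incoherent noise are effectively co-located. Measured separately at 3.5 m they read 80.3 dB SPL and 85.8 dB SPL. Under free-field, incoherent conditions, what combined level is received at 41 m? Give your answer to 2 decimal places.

65.50 dB SPL

Combined at 3.5 m: 10·log₁₀(10^(80.3/10)+10^(85.8/10)) = 86.878 dB SPL.
Then apply −20·log₁₀(41/3.5) = -21.374 dB → 65.50 dB SPL.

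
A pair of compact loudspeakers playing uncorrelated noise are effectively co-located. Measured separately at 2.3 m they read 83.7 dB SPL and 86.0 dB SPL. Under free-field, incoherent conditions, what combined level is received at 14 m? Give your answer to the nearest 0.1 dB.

72.3 dB SPL

Combined at 2.3 m: 10·log₁₀(10^(83.7/10)+10^(86.0/10)) = 88.01 dB SPL.
Then apply −20·log₁₀(14/2.3) = -15.69 dB → 72.3 dB SPL.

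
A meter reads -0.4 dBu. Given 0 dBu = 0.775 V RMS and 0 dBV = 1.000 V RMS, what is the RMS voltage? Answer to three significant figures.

V = 0.775 V × 10^(-0.4/20).
= 0.775 × 0.9550 = 0.740 V.

0.740 V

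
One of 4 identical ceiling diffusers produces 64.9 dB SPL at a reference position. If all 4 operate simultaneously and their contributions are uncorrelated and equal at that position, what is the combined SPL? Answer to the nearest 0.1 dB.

70.9 dB SPL

4 equal incoherent sources raise the level by 10·log₁₀(4) = 6.02 dB.
L_total = 64.9 + 6.02 = 70.9 dB SPL.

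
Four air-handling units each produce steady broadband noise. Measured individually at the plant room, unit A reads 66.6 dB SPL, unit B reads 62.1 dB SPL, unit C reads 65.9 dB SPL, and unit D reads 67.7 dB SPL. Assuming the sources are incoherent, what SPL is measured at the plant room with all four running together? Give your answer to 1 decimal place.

72.0 dB SPL

Add the sources as powers (linear), then convert back to dB:
L_total = 10·log₁₀(10^(66.6/10) + 10^(62.1/10) + 10^(65.9/10) + 10^(67.7/10)) = 10·log₁₀(15970000) = 72.0 dB SPL.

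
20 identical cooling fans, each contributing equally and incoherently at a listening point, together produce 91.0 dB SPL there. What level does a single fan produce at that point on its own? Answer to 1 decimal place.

20 equal incoherent sources add 10·log₁₀(20) = 13.01 dB over one source.
L_one = 91.0 − 13.01 = 78.0 dB SPL.

78.0 dB SPL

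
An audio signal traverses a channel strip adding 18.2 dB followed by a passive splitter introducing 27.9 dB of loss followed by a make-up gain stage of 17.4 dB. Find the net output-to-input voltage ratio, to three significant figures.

Net gain = 18.2 + (−27.9) + 17.4 = 7.7 dB.
Voltage ratio = 10^(7.7/20) = 2.43.

2.43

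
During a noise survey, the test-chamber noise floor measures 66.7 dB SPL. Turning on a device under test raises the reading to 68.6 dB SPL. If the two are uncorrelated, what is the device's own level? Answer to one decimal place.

64.1 dB SPL

Background correction is a power subtraction:
L_src = 10·log₁₀(10^(68.6/10) − 10^(66.7/10)) = 10·log₁₀(2567000) = 64.1 dB SPL.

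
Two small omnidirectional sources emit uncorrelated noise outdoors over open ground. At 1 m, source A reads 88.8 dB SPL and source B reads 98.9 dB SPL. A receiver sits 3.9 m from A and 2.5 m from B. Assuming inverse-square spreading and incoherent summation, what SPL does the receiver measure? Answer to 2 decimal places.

At the listener: L_A = 88.8 − 20·log₁₀(3.9) = 76.979 dB; L_B = 98.9 − 20·log₁₀(2.5) = 90.941 dB.
Combined: 10·log₁₀(10^(76.979/10)+10^(90.941/10)) = 91.11 dB SPL.

91.11 dB SPL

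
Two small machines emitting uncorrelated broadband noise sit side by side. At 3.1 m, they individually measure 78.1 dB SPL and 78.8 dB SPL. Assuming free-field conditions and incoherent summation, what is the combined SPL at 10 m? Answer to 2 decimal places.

Combined at 3.1 m: 10·log₁₀(10^(78.1/10)+10^(78.8/10)) = 81.474 dB SPL.
Then apply −20·log₁₀(10/3.1) = -10.173 dB → 71.30 dB SPL.

71.30 dB SPL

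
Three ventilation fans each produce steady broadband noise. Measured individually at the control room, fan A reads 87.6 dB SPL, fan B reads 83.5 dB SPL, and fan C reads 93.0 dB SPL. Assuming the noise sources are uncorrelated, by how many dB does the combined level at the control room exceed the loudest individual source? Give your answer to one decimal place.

1.5 dB

Add the sources as powers (linear), then convert back to dB:
L_total = 10·log₁₀(10^(87.6/10) + 10^(83.5/10) + 10^(93.0/10)) = 94.46 dB SPL.
Excess over the loudest (93.0 dB): 94.46 − 93.0 = 1.5 dB.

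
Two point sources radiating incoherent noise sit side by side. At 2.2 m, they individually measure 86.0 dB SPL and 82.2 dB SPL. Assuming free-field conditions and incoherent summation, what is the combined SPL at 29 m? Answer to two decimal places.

65.11 dB SPL

Combined at 2.2 m: 10·log₁₀(10^(86.0/10)+10^(82.2/10)) = 87.513 dB SPL.
Then apply −20·log₁₀(29/2.2) = -22.400 dB → 65.11 dB SPL.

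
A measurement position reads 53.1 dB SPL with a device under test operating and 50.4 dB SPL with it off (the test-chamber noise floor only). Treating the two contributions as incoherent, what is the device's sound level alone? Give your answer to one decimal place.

Remove the background by subtracting linear intensities:
L_src = 10·log₁₀(10^(53.1/10) − 10^(50.4/10)) = 10·log₁₀(94530) = 49.8 dB SPL.

49.8 dB SPL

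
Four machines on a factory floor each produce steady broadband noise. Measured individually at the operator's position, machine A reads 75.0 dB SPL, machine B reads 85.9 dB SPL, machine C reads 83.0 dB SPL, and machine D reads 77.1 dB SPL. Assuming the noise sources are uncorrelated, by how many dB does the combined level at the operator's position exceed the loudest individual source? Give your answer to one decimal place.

2.4 dB

Uncorrelated sources add in intensity (power), not in dB.
L_total = 10·log₁₀(10^(75.0/10) + 10^(85.9/10) + 10^(83.0/10) + 10^(77.1/10)) = 88.27 dB SPL.
Excess over the loudest (85.9 dB): 88.27 − 85.9 = 2.4 dB.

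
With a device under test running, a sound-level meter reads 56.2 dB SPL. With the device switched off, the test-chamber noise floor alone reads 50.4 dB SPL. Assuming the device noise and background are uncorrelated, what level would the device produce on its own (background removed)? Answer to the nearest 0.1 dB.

Remove the background by subtracting linear intensities:
L_src = 10·log₁₀(10^(56.2/10) − 10^(50.4/10)) = 10·log₁₀(307200) = 54.9 dB SPL.

54.9 dB SPL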